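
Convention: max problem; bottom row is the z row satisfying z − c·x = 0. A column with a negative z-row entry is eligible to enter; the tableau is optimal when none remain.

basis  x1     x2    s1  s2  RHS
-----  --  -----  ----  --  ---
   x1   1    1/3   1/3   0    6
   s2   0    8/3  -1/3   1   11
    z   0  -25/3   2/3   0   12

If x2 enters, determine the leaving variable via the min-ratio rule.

s2

Column x2 entries and ratios — x1: 6/(1/3) = 18; s2: 11/(8/3) = 33/8.
Smallest ratio is 33/8 in the row of s2, so s2 leaves.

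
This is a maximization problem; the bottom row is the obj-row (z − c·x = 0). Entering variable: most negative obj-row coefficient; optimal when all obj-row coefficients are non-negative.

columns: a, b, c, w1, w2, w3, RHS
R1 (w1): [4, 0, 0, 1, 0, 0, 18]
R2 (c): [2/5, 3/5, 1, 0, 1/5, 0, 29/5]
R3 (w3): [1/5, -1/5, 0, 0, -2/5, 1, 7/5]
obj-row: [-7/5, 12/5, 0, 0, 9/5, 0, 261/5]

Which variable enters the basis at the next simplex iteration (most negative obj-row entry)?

a

Negative obj-row entries: a: -7/5.
The most negative is -7/5 in column a, so a enters.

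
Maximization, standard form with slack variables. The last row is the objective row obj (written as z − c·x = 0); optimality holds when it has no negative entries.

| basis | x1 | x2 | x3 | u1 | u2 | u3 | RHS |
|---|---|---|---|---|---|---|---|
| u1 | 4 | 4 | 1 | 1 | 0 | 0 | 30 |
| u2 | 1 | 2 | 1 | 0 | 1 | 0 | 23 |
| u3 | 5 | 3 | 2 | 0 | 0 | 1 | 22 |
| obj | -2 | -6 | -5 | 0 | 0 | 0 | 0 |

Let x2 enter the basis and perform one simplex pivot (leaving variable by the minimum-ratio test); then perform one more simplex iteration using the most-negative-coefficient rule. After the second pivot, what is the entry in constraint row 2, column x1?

-3/2

Ratio test on column x2 — row 1: 30/4 = 15/2; row 2: 23/2 = 23/2; row 3: 22/3 = 22/3. Minimum is 22/3 at row 3 (u3 leaves); pivot element 3.
Divide row 3 by 3; eliminate column x2 from the other rows.
Second iteration: most negative obj-row entry is -1 in column x3, so x3 enters.
Ratio test on column x3 — row 1: entry -5/3 ≤ 0; row 2: entry -1/3 ≤ 0; row 3: (22/3)/(2/3) = 11. Minimum is 11 at row 3 (x2 leaves); pivot element 2/3.
Divide row 3 by 2/3; eliminate column x3 from the other rows.
After both pivots, the entry at constraint row 2, column x1 is -3/2.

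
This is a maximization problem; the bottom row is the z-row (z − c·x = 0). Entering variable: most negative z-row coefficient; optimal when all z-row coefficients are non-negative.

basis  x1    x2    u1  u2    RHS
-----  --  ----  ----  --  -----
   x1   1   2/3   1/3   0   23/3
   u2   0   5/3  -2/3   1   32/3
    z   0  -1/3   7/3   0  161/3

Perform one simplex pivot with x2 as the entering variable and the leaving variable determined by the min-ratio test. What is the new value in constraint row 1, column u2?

-2/5

Ratio test on column x2 — row 1: (23/3)/(2/3) = 23/2; row 2: (32/3)/(5/3) = 32/5. Minimum is 32/5 at row 2 (u2 leaves); pivot element 5/3.
Divide row 2 by 5/3; eliminate column x2 from the other rows.
Row 1 update in column u2: 0 − (2/3)·(3/5) = -2/5.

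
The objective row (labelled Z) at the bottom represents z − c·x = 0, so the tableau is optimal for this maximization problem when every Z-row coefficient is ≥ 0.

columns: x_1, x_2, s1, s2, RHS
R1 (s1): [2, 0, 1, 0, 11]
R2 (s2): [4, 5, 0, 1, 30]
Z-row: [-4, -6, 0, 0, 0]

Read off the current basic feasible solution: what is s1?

11

s1 is basic (row 1); its value is the RHS of that row, 11.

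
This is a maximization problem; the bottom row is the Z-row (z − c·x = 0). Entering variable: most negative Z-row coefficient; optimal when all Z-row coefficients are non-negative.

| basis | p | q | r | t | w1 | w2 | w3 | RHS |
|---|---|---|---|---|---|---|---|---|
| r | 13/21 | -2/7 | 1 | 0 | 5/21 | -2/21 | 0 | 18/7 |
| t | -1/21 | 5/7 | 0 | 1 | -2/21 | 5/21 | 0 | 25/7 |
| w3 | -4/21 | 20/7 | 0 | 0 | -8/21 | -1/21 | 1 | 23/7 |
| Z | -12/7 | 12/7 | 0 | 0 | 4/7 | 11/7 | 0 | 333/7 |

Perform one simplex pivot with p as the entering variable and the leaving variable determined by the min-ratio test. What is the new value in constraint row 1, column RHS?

54/13

Ratio test on column p — row 1: (18/7)/(13/21) = 54/13; row 2: entry -1/21 ≤ 0; row 3: entry -4/21 ≤ 0. Minimum is 54/13 at row 1 (r leaves); pivot element 13/21.
Divide row 1 by 13/21; eliminate column p from the other rows.
In the new row 1, the RHS entry is the old entry divided by the pivot: (18/7)/(13/21) = 54/13.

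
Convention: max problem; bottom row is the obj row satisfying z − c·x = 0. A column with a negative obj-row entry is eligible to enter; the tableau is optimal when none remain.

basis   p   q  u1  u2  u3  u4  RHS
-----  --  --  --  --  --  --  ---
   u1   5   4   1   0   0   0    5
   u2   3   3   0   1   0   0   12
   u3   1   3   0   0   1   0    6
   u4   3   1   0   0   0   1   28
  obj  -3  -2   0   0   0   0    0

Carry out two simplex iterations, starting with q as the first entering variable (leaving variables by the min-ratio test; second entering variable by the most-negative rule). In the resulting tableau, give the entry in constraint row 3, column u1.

Ratio test on column q — row 1: 5/4 = 5/4; row 2: 12/3 = 4; row 3: 6/3 = 2; row 4: 28/1 = 28. Minimum is 5/4 at row 1 (u1 leaves); pivot element 4.
Divide row 1 by 4; eliminate column q from the other rows.
Second iteration: most negative obj-row entry is -1/2 in column p, so p enters.
Ratio test on column p — row 1: (5/4)/(5/4) = 1; row 2: entry -3/4 ≤ 0; row 3: entry -11/4 ≤ 0; row 4: (107/4)/(7/4) = 107/7. Minimum is 1 at row 1 (q leaves); pivot element 5/4.
Divide row 1 by 5/4; eliminate column p from the other rows.
After both pivots, the entry at constraint row 3, column u1 is -1/5.

-1/5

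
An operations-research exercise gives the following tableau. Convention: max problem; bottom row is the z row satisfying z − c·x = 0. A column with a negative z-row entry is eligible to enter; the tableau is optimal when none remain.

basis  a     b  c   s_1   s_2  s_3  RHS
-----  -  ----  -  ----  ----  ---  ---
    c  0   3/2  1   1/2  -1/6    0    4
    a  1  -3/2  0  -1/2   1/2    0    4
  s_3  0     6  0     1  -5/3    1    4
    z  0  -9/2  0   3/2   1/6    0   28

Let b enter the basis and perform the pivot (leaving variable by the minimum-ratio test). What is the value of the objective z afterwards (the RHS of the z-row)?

31

Ratio test on column b — row 1: 4/(3/2) = 8/3; row 2: entry -3/2 ≤ 0; row 3: 4/6 = 2/3. Minimum is 2/3 at row 3 (s_3 leaves); pivot element 6.
Pivot on row 3; the z-row RHS becomes 28 − (-9/2)·(2/3) = 31.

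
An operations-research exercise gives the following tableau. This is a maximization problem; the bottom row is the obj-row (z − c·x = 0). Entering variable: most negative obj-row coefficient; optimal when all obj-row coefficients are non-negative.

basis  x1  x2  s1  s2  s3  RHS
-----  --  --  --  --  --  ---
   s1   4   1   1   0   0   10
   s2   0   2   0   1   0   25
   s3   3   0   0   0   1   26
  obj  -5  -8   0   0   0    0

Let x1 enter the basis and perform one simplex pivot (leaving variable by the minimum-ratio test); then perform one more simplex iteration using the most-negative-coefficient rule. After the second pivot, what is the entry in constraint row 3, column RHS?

Ratio test on column x1 — row 1: 10/4 = 5/2; row 2: entry 0 ≤ 0; row 3: 26/3 = 26/3. Minimum is 5/2 at row 1 (s1 leaves); pivot element 4.
Divide row 1 by 4; eliminate column x1 from the other rows.
Second iteration: most negative obj-row entry is -27/4 in column x2, so x2 enters.
Ratio test on column x2 — row 1: (5/2)/(1/4) = 10; row 2: 25/2 = 25/2; row 3: entry -3/4 ≤ 0. Minimum is 10 at row 1 (x1 leaves); pivot element 1/4.
Divide row 1 by 1/4; eliminate column x2 from the other rows.
After both pivots, the entry at constraint row 3, column RHS is 26.

26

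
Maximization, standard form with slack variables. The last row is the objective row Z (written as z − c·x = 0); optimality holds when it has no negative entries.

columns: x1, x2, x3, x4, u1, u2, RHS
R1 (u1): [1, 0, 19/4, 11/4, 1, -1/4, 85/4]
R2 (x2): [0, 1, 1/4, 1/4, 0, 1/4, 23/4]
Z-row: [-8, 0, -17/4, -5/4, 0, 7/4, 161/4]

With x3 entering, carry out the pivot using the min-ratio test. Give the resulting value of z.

1126/19

Ratio test on column x3 — row 1: (85/4)/(19/4) = 85/19; row 2: (23/4)/(1/4) = 23. Minimum is 85/19 at row 1 (u1 leaves); pivot element 19/4.
Pivot on row 1; the Z-row RHS becomes 161/4 − (-17/4)·(85/19) = 1126/19.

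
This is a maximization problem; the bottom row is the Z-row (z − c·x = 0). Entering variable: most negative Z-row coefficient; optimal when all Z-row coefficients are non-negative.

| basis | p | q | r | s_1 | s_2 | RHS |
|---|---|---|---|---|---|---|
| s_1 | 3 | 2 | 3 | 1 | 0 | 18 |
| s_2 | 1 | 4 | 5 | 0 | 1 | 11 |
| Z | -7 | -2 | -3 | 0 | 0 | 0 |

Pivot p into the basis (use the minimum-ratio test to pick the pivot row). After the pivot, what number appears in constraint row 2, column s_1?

Ratio test on column p — row 1: 18/3 = 6; row 2: 11/1 = 11. Minimum is 6 at row 1 (s_1 leaves); pivot element 3.
Divide row 1 by 3; eliminate column p from the other rows.
Row 2 update in column s_1: 0 − 1·(1/3) = -1/3.

-1/3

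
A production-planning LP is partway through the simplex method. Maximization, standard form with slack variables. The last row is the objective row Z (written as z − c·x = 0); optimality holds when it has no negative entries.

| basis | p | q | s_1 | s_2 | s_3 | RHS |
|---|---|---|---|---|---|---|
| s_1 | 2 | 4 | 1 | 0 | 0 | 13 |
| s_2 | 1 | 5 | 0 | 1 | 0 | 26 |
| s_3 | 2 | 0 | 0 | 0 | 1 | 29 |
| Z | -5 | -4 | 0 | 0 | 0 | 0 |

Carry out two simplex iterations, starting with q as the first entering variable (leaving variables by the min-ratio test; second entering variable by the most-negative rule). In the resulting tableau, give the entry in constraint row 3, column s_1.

Ratio test on column q — row 1: 13/4 = 13/4; row 2: 26/5 = 26/5; row 3: entry 0 ≤ 0. Minimum is 13/4 at row 1 (s_1 leaves); pivot element 4.
Divide row 1 by 4; eliminate column q from the other rows.
Second iteration: most negative Z-row entry is -3 in column p, so p enters.
Ratio test on column p — row 1: (13/4)/(1/2) = 13/2; row 2: entry -3/2 ≤ 0; row 3: 29/2 = 29/2. Minimum is 13/2 at row 1 (q leaves); pivot element 1/2.
Divide row 1 by 1/2; eliminate column p from the other rows.
After both pivots, the entry at constraint row 3, column s_1 is -1.

-1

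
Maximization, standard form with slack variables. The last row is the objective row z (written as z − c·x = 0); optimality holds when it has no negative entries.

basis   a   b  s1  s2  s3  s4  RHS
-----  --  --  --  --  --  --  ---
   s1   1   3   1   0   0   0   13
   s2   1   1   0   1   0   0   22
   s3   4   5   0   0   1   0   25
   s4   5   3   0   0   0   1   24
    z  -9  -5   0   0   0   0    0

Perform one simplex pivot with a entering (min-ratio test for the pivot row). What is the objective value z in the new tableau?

Ratio test on column a — row 1: 13/1 = 13; row 2: 22/1 = 22; row 3: 25/4 = 25/4; row 4: 24/5 = 24/5. Minimum is 24/5 at row 4 (s4 leaves); pivot element 5.
Pivot on row 4; the z-row RHS becomes 0 − (-9)·(24/5) = 216/5.

216/5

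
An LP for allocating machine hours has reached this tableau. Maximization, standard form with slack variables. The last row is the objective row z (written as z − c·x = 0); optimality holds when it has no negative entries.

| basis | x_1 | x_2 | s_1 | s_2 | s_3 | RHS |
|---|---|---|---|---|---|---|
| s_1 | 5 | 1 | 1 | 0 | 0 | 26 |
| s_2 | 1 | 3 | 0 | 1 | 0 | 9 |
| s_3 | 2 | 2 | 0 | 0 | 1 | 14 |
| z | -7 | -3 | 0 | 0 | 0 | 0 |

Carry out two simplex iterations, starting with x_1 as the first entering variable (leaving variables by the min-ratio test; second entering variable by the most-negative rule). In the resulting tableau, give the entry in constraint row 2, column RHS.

Ratio test on column x_1 — row 1: 26/5 = 26/5; row 2: 9/1 = 9; row 3: 14/2 = 7. Minimum is 26/5 at row 1 (s_1 leaves); pivot element 5.
Divide row 1 by 5; eliminate column x_1 from the other rows.
Second iteration: most negative z-row entry is -8/5 in column x_2, so x_2 enters.
Ratio test on column x_2 — row 1: (26/5)/(1/5) = 26; row 2: (19/5)/(14/5) = 19/14; row 3: (18/5)/(8/5) = 9/4. Minimum is 19/14 at row 2 (s_2 leaves); pivot element 14/5.
Divide row 2 by 14/5; eliminate column x_2 from the other rows.
After both pivots, the entry at constraint row 2, column RHS is 19/14.

19/14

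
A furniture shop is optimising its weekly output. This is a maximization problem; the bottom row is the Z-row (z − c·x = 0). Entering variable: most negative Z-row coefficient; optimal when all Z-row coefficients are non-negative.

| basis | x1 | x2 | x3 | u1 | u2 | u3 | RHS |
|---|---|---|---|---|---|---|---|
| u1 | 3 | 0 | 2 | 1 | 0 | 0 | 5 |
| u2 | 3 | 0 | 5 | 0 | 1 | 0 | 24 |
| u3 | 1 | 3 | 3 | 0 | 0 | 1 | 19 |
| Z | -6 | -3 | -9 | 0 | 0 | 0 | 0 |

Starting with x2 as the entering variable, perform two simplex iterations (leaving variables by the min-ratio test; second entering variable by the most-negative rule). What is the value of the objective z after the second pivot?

34

Ratio test on column x2 — row 1: entry 0 ≤ 0; row 2: entry 0 ≤ 0; row 3: 19/3 = 19/3. Minimum is 19/3 at row 3 (u3 leaves); pivot element 3.
Pivot on row 3; the Z-row RHS becomes 0 − (-3)·(19/3) = 19.
Next entering variable (most negative Z-row entry -6): x3.
Ratio test on column x3 — row 1: 5/2 = 5/2; row 2: 24/5 = 24/5; row 3: (19/3)/1 = 19/3. Minimum is 5/2 at row 1 (u1 leaves); pivot element 2.
After the second pivot the Z-row RHS is 19 − (-6)·(5/2) = 34.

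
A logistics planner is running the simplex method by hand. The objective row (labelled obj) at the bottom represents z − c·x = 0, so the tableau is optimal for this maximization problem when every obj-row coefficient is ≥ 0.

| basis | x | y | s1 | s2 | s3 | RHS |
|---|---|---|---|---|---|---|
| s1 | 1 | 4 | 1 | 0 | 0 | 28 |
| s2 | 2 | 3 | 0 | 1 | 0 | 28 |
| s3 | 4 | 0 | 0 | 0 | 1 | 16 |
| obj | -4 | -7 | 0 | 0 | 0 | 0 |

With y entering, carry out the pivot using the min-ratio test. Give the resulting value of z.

49

Ratio test on column y — row 1: 28/4 = 7; row 2: 28/3 = 28/3; row 3: entry 0 ≤ 0. Minimum is 7 at row 1 (s1 leaves); pivot element 4.
Pivot on row 1; the obj-row RHS becomes 0 − (-7)·7 = 49.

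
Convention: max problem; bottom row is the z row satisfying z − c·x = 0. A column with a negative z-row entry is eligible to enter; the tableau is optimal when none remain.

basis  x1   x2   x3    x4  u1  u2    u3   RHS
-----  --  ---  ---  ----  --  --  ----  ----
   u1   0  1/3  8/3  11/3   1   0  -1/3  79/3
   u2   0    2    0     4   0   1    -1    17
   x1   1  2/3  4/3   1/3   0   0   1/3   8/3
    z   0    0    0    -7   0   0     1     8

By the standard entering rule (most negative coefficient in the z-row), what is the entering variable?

x4

Negative z-row entries: x4: -7.
The most negative is -7 in column x4, so x4 enters.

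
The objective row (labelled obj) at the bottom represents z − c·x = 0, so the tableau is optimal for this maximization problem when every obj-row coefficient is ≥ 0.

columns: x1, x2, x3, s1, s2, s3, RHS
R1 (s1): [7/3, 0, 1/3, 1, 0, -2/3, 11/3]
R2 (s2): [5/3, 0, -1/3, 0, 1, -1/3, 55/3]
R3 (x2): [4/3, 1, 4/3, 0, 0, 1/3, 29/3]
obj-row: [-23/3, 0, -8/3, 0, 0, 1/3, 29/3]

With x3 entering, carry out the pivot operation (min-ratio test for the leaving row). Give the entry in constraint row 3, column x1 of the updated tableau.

1

Ratio test on column x3 — row 1: (11/3)/(1/3) = 11; row 2: entry -1/3 ≤ 0; row 3: (29/3)/(4/3) = 29/4. Minimum is 29/4 at row 3 (x2 leaves); pivot element 4/3.
Divide row 3 by 4/3; eliminate column x3 from the other rows.
In the new row 3, the x1 entry is the old entry divided by the pivot: (4/3)/(4/3) = 1.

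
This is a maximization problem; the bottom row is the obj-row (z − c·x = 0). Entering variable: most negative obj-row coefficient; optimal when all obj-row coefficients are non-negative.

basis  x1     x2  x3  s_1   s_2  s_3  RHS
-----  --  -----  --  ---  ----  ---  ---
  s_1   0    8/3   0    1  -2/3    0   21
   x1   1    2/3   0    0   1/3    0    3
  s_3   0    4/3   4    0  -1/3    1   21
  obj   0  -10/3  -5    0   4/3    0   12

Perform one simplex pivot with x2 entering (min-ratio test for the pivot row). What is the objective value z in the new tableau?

Ratio test on column x2 — row 1: 21/(8/3) = 63/8; row 2: 3/(2/3) = 9/2; row 3: 21/(4/3) = 63/4. Minimum is 9/2 at row 2 (x1 leaves); pivot element 2/3.
Pivot on row 2; the obj-row RHS becomes 12 − (-10/3)·(9/2) = 27.

27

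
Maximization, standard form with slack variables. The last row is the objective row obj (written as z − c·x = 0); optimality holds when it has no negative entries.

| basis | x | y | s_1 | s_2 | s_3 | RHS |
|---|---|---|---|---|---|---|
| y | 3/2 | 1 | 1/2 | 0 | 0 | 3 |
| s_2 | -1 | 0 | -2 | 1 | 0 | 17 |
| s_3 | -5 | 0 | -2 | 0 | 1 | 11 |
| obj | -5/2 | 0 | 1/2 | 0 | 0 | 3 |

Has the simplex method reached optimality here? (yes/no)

The obj-row has a negative entry -5/2 in column x, so it is not optimal.

no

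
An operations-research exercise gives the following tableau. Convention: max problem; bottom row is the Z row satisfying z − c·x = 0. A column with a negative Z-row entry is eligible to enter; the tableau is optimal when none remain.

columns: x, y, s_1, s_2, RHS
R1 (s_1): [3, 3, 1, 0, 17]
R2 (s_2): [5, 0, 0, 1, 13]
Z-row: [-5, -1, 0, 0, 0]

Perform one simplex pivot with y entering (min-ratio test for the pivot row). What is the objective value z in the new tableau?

Ratio test on column y — row 1: 17/3 = 17/3; row 2: entry 0 ≤ 0. Minimum is 17/3 at row 1 (s_1 leaves); pivot element 3.
Pivot on row 1; the Z-row RHS becomes 0 − (-1)·(17/3) = 17/3.

17/3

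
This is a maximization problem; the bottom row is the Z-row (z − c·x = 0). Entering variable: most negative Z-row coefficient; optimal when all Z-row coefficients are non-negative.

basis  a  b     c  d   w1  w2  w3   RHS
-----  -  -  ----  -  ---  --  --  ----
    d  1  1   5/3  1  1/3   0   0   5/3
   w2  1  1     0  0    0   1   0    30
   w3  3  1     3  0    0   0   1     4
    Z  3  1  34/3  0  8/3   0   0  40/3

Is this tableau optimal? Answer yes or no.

Every Z-row coefficient is ≥ 0, so the tableau is optimal.

yes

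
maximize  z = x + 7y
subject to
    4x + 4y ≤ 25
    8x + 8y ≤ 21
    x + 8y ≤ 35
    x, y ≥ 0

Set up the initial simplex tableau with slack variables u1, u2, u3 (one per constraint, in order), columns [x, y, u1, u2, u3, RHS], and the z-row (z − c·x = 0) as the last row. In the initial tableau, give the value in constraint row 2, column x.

Constraint 2 has coefficient 8 on x.

8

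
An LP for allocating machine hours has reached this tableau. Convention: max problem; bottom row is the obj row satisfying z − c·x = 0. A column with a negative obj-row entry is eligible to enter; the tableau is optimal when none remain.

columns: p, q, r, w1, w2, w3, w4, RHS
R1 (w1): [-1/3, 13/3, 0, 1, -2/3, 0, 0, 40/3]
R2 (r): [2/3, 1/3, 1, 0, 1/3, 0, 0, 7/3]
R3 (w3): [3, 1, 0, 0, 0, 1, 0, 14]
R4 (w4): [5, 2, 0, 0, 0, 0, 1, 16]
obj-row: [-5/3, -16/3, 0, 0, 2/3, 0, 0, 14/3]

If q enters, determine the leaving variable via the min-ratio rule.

Column q entries and ratios — w1: (40/3)/(13/3) = 40/13; r: (7/3)/(1/3) = 7; w3: 14/1 = 14; w4: 16/2 = 8.
Smallest ratio is 40/13 in the row of w1, so w1 leaves.

w1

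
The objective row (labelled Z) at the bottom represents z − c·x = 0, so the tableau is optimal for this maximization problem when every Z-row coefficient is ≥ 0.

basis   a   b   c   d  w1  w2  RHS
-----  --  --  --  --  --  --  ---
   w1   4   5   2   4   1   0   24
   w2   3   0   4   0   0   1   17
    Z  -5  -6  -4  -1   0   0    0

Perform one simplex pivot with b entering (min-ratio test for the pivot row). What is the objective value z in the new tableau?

Ratio test on column b — row 1: 24/5 = 24/5; row 2: entry 0 ≤ 0. Minimum is 24/5 at row 1 (w1 leaves); pivot element 5.
Pivot on row 1; the Z-row RHS becomes 0 − (-6)·(24/5) = 144/5.

144/5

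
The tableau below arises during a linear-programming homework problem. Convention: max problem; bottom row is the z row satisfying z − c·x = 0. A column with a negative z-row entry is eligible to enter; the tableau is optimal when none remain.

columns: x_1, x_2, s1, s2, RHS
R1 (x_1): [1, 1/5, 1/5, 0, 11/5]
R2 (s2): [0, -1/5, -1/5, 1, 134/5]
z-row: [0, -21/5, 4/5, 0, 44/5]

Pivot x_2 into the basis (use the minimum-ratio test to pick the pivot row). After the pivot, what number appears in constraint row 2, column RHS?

29

Ratio test on column x_2 — row 1: (11/5)/(1/5) = 11; row 2: entry -1/5 ≤ 0. Minimum is 11 at row 1 (x_1 leaves); pivot element 1/5.
Divide row 1 by 1/5; eliminate column x_2 from the other rows.
Row 2 update in column RHS: 134/5 − (-1/5)·11 = 29.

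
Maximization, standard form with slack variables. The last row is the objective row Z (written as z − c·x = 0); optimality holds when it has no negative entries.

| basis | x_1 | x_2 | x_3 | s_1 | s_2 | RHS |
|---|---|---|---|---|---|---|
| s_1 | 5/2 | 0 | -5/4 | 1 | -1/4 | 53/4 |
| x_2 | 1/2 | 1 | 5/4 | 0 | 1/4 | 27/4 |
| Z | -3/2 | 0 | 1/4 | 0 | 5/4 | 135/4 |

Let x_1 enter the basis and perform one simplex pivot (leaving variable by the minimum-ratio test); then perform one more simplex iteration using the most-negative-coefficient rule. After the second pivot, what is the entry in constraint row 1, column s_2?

Ratio test on column x_1 — row 1: (53/4)/(5/2) = 53/10; row 2: (27/4)/(1/2) = 27/2. Minimum is 53/10 at row 1 (s_1 leaves); pivot element 5/2.
Divide row 1 by 5/2; eliminate column x_1 from the other rows.
Second iteration: most negative Z-row entry is -1/2 in column x_3, so x_3 enters.
Ratio test on column x_3 — row 1: entry -1/2 ≤ 0; row 2: (41/10)/(3/2) = 41/15. Minimum is 41/15 at row 2 (x_2 leaves); pivot element 3/2.
Divide row 2 by 3/2; eliminate column x_3 from the other rows.
After both pivots, the entry at constraint row 1, column s_2 is 0.

0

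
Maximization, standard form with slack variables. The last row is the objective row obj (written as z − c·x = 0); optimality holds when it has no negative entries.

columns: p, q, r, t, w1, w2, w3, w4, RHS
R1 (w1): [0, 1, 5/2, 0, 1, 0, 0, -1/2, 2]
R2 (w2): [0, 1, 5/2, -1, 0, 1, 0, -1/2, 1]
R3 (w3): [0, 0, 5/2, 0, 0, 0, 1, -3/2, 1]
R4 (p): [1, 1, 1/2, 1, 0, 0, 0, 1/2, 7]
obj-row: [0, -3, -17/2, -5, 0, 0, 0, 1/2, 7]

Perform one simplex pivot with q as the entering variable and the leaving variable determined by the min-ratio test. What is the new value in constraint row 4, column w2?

Ratio test on column q — row 1: 2/1 = 2; row 2: 1/1 = 1; row 3: entry 0 ≤ 0; row 4: 7/1 = 7. Minimum is 1 at row 2 (w2 leaves); pivot element 1.
Divide row 2 by 1; eliminate column q from the other rows.
Row 4 update in column w2: 0 − 1·1 = -1.

-1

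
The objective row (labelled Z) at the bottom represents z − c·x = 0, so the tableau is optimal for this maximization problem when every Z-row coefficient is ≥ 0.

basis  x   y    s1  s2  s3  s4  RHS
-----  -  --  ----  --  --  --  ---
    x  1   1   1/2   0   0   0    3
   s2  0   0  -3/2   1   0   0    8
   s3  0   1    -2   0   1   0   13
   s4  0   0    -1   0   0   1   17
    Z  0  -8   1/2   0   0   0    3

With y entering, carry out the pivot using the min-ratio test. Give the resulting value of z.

Ratio test on column y — row 1: 3/1 = 3; row 2: entry 0 ≤ 0; row 3: 13/1 = 13; row 4: entry 0 ≤ 0. Minimum is 3 at row 1 (x leaves); pivot element 1.
Pivot on row 1; the Z-row RHS becomes 3 − (-8)·3 = 27.

27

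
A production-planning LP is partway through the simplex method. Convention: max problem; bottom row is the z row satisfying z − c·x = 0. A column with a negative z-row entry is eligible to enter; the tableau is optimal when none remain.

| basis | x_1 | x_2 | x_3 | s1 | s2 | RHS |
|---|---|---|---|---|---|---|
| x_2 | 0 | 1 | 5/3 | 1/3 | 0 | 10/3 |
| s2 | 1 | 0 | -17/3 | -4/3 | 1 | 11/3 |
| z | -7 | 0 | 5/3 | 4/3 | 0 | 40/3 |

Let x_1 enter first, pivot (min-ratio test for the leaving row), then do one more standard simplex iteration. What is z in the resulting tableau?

Ratio test on column x_1 — row 1: entry 0 ≤ 0; row 2: (11/3)/1 = 11/3. Minimum is 11/3 at row 2 (s2 leaves); pivot element 1.
Pivot on row 2; the z-row RHS becomes 40/3 − (-7)·(11/3) = 39.
Next entering variable (most negative z-row entry -38): x_3.
Ratio test on column x_3 — row 1: (10/3)/(5/3) = 2; row 2: entry -17/3 ≤ 0. Minimum is 2 at row 1 (x_2 leaves); pivot element 5/3.
After the second pivot the z-row RHS is 39 − (-38)·2 = 115.

115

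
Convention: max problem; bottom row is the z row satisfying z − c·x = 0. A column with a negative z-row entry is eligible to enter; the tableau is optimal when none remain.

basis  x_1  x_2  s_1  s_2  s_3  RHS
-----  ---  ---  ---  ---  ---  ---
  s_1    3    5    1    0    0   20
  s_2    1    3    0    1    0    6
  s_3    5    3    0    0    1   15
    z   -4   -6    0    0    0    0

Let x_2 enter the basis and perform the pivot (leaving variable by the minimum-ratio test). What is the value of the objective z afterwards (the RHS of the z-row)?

12

Ratio test on column x_2 — row 1: 20/5 = 4; row 2: 6/3 = 2; row 3: 15/3 = 5. Minimum is 2 at row 2 (s_2 leaves); pivot element 3.
Pivot on row 2; the z-row RHS becomes 0 − (-6)·2 = 12.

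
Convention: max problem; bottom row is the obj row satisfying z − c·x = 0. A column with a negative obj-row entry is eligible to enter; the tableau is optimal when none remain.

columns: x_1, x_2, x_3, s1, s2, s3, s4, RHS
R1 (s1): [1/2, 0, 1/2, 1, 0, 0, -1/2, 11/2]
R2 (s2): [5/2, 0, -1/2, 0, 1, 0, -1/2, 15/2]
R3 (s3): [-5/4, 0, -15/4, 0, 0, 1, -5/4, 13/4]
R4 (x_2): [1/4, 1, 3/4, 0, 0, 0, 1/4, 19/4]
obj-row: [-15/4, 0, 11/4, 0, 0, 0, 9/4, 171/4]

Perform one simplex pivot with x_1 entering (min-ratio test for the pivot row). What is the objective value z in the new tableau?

54

Ratio test on column x_1 — row 1: (11/2)/(1/2) = 11; row 2: (15/2)/(5/2) = 3; row 3: entry -5/4 ≤ 0; row 4: (19/4)/(1/4) = 19. Minimum is 3 at row 2 (s2 leaves); pivot element 5/2.
Pivot on row 2; the obj-row RHS becomes 171/4 − (-15/4)·3 = 54.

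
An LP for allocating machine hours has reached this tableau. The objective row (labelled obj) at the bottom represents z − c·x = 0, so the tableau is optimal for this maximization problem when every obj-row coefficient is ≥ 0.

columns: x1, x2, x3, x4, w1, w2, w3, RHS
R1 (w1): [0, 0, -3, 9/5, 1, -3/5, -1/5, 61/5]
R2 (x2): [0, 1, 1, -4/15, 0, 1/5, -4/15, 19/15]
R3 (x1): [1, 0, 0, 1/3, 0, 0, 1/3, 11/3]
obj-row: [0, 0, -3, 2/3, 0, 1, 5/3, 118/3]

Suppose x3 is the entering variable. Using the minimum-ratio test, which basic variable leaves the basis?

x2

Column x3 entries and ratios — w1: -3 ≤ 0, skip; x2: (19/15)/1 = 19/15; x1: 0 ≤ 0, skip.
Smallest ratio is 19/15 in the row of x2, so x2 leaves.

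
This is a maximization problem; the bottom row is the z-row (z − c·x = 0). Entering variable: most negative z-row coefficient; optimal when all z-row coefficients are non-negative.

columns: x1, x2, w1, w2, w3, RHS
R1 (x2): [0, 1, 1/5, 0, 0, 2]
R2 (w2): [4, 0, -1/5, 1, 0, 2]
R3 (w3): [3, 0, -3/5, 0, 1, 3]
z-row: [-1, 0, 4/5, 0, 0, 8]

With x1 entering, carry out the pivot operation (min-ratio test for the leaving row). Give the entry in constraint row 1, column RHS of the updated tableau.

Ratio test on column x1 — row 1: entry 0 ≤ 0; row 2: 2/4 = 1/2; row 3: 3/3 = 1. Minimum is 1/2 at row 2 (w2 leaves); pivot element 4.
Divide row 2 by 4; eliminate column x1 from the other rows.
Row 1 update in column RHS: 2 − 0·(1/2) = 2.

2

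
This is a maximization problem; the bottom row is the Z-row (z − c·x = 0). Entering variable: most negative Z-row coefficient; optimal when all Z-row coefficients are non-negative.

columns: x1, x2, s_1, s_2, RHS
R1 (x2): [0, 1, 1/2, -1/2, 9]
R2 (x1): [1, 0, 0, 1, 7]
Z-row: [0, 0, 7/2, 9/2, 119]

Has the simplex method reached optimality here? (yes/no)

Every Z-row coefficient is ≥ 0, so the tableau is optimal.

yes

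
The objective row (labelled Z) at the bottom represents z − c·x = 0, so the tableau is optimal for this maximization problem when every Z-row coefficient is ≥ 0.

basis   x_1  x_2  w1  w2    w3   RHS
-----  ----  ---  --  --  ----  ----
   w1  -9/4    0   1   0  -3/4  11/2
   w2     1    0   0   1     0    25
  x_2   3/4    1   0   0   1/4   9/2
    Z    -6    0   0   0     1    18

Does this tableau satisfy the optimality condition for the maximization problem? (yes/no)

The Z-row has a negative entry -6 in column x_1, so it is not optimal.

no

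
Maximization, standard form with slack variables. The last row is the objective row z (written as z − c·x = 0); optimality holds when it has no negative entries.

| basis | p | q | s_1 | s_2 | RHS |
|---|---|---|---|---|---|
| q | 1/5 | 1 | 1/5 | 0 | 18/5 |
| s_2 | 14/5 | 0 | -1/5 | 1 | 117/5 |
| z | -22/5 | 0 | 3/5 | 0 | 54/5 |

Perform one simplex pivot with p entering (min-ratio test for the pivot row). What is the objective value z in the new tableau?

Ratio test on column p — row 1: (18/5)/(1/5) = 18; row 2: (117/5)/(14/5) = 117/14. Minimum is 117/14 at row 2 (s_2 leaves); pivot element 14/5.
Pivot on row 2; the z-row RHS becomes 54/5 − (-22/5)·(117/14) = 333/7.

333/7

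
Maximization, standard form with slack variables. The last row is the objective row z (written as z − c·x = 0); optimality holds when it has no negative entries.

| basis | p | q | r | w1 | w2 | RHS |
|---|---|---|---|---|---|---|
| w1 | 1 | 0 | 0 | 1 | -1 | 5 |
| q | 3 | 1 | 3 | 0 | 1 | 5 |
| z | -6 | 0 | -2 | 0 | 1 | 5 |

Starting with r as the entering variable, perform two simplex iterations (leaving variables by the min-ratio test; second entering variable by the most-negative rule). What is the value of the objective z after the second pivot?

Ratio test on column r — row 1: entry 0 ≤ 0; row 2: 5/3 = 5/3. Minimum is 5/3 at row 2 (q leaves); pivot element 3.
Pivot on row 2; the z-row RHS becomes 5 − (-2)·(5/3) = 25/3.
Next entering variable (most negative z-row entry -4): p.
Ratio test on column p — row 1: 5/1 = 5; row 2: (5/3)/1 = 5/3. Minimum is 5/3 at row 2 (r leaves); pivot element 1.
After the second pivot the z-row RHS is 25/3 − (-4)·(5/3) = 15.

15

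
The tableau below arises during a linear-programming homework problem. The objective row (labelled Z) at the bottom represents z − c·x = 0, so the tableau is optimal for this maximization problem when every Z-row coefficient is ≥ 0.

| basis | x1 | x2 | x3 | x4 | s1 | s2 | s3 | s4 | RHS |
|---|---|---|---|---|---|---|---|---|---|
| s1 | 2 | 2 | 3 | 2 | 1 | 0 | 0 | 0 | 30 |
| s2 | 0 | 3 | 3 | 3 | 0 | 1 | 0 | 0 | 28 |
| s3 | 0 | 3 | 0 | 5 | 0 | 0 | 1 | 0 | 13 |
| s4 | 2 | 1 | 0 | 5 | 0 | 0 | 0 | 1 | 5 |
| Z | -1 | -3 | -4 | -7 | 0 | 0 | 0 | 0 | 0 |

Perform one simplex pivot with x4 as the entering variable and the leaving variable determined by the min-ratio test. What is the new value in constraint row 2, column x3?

Ratio test on column x4 — row 1: 30/2 = 15; row 2: 28/3 = 28/3; row 3: 13/5 = 13/5; row 4: 5/5 = 1. Minimum is 1 at row 4 (s4 leaves); pivot element 5.
Divide row 4 by 5; eliminate column x4 from the other rows.
Row 2 update in column x3: 3 − 3·0 = 3.

3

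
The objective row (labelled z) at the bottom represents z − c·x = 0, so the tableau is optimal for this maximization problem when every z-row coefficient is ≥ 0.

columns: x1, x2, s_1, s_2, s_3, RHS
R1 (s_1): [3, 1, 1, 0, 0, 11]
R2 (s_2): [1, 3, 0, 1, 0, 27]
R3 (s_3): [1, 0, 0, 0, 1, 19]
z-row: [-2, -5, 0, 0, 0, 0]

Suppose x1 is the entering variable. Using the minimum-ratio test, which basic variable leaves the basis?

Column x1 entries and ratios — s_1: 11/3 = 11/3; s_2: 27/1 = 27; s_3: 19/1 = 19.
Smallest ratio is 11/3 in the row of s_1, so s_1 leaves.

s_1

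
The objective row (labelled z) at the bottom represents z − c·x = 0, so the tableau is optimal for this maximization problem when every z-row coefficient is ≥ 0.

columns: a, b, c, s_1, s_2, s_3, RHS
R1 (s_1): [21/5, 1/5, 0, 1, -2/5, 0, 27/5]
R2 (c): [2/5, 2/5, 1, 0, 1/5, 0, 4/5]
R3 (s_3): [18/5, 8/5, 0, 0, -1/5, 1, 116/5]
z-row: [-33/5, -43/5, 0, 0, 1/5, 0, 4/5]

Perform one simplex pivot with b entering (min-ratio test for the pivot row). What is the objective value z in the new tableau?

Ratio test on column b — row 1: (27/5)/(1/5) = 27; row 2: (4/5)/(2/5) = 2; row 3: (116/5)/(8/5) = 29/2. Minimum is 2 at row 2 (c leaves); pivot element 2/5.
Pivot on row 2; the z-row RHS becomes 4/5 − (-43/5)·2 = 18.

18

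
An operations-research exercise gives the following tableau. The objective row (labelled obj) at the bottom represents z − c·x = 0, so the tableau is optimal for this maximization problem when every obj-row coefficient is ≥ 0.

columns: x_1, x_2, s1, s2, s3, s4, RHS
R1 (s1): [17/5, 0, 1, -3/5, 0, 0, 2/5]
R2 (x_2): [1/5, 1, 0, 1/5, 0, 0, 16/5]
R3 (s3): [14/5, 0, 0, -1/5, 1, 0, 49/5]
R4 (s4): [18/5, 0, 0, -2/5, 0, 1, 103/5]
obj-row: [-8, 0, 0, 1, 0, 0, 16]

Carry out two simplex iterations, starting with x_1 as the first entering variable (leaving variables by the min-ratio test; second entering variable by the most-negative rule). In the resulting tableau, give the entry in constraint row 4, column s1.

Ratio test on column x_1 — row 1: (2/5)/(17/5) = 2/17; row 2: (16/5)/(1/5) = 16; row 3: (49/5)/(14/5) = 7/2; row 4: (103/5)/(18/5) = 103/18. Minimum is 2/17 at row 1 (s1 leaves); pivot element 17/5.
Divide row 1 by 17/5; eliminate column x_1 from the other rows.
Second iteration: most negative obj-row entry is -7/17 in column s2, so s2 enters.
Ratio test on column s2 — row 1: entry -3/17 ≤ 0; row 2: (54/17)/(4/17) = 27/2; row 3: (161/17)/(5/17) = 161/5; row 4: (343/17)/(4/17) = 343/4. Minimum is 27/2 at row 2 (x_2 leaves); pivot element 4/17.
Divide row 2 by 4/17; eliminate column s2 from the other rows.
After both pivots, the entry at constraint row 4, column s1 is -1.

-1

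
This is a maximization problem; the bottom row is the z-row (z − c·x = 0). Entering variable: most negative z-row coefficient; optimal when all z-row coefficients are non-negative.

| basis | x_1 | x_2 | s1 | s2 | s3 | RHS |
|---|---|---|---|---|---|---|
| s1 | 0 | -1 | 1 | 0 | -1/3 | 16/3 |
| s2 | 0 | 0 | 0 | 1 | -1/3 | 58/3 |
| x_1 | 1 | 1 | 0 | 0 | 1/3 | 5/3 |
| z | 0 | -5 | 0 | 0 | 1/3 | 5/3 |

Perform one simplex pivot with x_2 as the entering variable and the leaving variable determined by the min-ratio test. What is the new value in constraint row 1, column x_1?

1

Ratio test on column x_2 — row 1: entry -1 ≤ 0; row 2: entry 0 ≤ 0; row 3: (5/3)/1 = 5/3. Minimum is 5/3 at row 3 (x_1 leaves); pivot element 1.
Divide row 3 by 1; eliminate column x_2 from the other rows.
Row 1 update in column x_1: 0 − (-1)·1 = 1.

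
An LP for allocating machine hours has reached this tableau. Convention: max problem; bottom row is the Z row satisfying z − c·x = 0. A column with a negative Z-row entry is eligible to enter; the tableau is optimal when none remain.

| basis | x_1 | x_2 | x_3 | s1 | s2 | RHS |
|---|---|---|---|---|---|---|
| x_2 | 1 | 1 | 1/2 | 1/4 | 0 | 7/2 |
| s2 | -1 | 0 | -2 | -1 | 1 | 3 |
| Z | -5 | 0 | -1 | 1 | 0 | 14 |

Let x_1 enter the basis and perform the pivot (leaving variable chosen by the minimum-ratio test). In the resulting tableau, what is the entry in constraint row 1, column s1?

Ratio test on column x_1 — row 1: (7/2)/1 = 7/2; row 2: entry -1 ≤ 0. Minimum is 7/2 at row 1 (x_2 leaves); pivot element 1.
Divide row 1 by 1; eliminate column x_1 from the other rows.
In the new row 1, the s1 entry is the old entry divided by the pivot: (1/4)/1 = 1/4.

1/4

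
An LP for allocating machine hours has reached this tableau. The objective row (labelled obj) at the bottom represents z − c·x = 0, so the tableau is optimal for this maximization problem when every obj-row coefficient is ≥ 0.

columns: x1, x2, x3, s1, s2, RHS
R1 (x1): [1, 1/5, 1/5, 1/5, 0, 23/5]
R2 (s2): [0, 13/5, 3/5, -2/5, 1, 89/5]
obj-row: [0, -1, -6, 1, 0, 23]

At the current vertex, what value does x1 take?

23/5

x1 is basic (row 1); its value is the RHS of that row, 23/5.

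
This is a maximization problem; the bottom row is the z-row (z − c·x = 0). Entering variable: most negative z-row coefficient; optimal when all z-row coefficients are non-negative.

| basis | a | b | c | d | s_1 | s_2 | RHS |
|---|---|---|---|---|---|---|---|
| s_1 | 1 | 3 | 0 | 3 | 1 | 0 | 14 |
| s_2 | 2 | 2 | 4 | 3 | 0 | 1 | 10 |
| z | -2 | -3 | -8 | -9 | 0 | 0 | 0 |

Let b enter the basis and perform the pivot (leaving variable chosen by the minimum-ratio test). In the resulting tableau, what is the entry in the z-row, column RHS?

14

Ratio test on column b — row 1: 14/3 = 14/3; row 2: 10/2 = 5. Minimum is 14/3 at row 1 (s_1 leaves); pivot element 3.
Divide row 1 by 3; eliminate column b from the other rows.
z-row update in column RHS: 0 − (-3)·(14/3) = 14.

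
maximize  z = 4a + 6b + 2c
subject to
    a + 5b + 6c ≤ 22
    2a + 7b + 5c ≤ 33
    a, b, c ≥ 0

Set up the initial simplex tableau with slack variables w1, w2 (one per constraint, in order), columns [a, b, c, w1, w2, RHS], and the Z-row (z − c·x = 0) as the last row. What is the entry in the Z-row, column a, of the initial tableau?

-4

The Z-row carries the negated objective coefficients: the a entry is -4.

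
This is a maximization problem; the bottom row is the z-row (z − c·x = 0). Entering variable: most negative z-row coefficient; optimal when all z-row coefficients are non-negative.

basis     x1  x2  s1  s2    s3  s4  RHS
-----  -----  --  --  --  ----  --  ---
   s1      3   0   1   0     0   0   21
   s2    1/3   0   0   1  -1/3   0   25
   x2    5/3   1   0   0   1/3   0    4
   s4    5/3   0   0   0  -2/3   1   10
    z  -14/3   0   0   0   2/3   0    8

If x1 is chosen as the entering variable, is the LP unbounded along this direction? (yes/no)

Column x1 has positive entries in row(s) 1, 2, 3, 4, so the ratio test bounds it — not unbounded.

no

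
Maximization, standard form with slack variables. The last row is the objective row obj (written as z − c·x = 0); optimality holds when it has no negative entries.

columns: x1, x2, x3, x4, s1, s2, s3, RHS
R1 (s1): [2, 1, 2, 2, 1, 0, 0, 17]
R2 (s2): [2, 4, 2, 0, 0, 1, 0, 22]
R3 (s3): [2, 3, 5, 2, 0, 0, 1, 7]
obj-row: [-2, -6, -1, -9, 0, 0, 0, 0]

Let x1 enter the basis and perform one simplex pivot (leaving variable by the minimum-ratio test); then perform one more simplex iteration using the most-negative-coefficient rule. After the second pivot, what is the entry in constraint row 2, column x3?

2

Ratio test on column x1 — row 1: 17/2 = 17/2; row 2: 22/2 = 11; row 3: 7/2 = 7/2. Minimum is 7/2 at row 3 (s3 leaves); pivot element 2.
Divide row 3 by 2; eliminate column x1 from the other rows.
Second iteration: most negative obj-row entry is -7 in column x4, so x4 enters.
Ratio test on column x4 — row 1: entry 0 ≤ 0; row 2: entry -2 ≤ 0; row 3: (7/2)/1 = 7/2. Minimum is 7/2 at row 3 (x1 leaves); pivot element 1.
Divide row 3 by 1; eliminate column x4 from the other rows.
After both pivots, the entry at constraint row 2, column x3 is 2.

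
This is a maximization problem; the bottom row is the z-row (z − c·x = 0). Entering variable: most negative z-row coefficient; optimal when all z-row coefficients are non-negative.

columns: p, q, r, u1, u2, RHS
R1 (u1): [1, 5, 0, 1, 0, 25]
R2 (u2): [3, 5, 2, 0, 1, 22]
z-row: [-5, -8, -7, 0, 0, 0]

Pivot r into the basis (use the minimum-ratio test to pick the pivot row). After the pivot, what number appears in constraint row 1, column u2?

0

Ratio test on column r — row 1: entry 0 ≤ 0; row 2: 22/2 = 11. Minimum is 11 at row 2 (u2 leaves); pivot element 2.
Divide row 2 by 2; eliminate column r from the other rows.
Row 1 update in column u2: 0 − 0·(1/2) = 0.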